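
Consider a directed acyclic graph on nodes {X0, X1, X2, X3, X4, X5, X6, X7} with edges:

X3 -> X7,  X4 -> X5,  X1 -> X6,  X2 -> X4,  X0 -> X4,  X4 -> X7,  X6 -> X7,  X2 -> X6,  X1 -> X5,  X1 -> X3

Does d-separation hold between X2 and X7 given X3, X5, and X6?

No

6 paths connect X2 and X7; each must be blocked for d-separation to hold:
  1. X2 → X4 → X5 ← X1 → X6 → X7 — X4:chain[open]; X5:collider[open]; X1:fork[open]; X6:chain[blocks] ⇒ blocked
  2. X2 → X4 → X5 ← X1 → X3 → X7 — X4:chain[open]; X5:collider[open]; X1:fork[open]; X3:chain[blocks] ⇒ blocked
  3. X2 → X4 → X7 — X4:chain[open] ⇒ active
  4. X2 → X6 → X7 — X6:chain[blocks] ⇒ blocked
  5. X2 → X6 ← X1 → X5 ← X4 → X7 — X6:collider[open]; X1:fork[open]; X5:collider[open]; X4:fork[open] ⇒ active
  6. X2 → X6 ← X1 → X3 → X7 — X6:collider[open]; X1:fork[open]; X3:chain[blocks] ⇒ blocked
Because an active path exists, X2 and X7 are not d-separated.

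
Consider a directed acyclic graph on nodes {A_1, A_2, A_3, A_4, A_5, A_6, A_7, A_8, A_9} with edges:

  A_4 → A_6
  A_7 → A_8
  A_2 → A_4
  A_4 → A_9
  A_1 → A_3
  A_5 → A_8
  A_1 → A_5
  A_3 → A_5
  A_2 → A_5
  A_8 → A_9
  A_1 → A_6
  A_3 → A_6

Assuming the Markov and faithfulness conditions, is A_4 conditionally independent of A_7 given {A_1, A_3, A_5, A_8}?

Yes

6 paths connect A_4 and A_7; each must be blocked for d-separation to hold:
Path 1: A_4 → A_6 ← A_3 → A_5 → A_8 ← A_7
  A_6 is a collider here and neither A_6 nor any of its descendants is conditioned on, so the collider stays closed — the path is blocked at A_6.
Path 2: A_4 → A_6 ← A_3 ← A_1 → A_5 → A_8 ← A_7
  A_6 is a collider here and neither A_6 nor any of its descendants is conditioned on, so the collider stays closed — the path is blocked at A_6.
Path 3: A_4 → A_6 ← A_1 → A_3 → A_5 → A_8 ← A_7
  A_6 is a collider here and neither A_6 nor any of its descendants is conditioned on, so the collider stays closed — the path is blocked at A_6.
Path 4: A_4 → A_6 ← A_1 → A_5 → A_8 ← A_7
  A_6 is a collider here and neither A_6 nor any of its descendants is conditioned on, so the collider stays closed — the path is blocked at A_6.
Path 5: A_4 → A_9 ← A_8 ← A_7
  A_9 is a collider here and neither A_9 nor any of its descendants is conditioned on, so the collider stays closed — the path is blocked at A_9.
Path 6: A_4 ← A_2 → A_5 → A_8 ← A_7
  A_5 is a chain here and A_5 is conditioned on, so the path is blocked at A_5.
Every path is blocked, so A_4 and A_7 are d-separated given {A_1, A_3, A_5, A_8}.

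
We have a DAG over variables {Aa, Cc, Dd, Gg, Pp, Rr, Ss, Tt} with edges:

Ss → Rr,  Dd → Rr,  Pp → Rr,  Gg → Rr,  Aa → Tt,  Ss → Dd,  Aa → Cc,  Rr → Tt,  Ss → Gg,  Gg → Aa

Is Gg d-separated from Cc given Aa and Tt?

Yes

Enumerating the 4 paths from Gg to Cc and testing each for blocking by {Aa, Tt}:
Path 1: Gg ← Ss → Rr → Tt ← Aa → Cc
  Aa is a fork here and Aa is conditioned on, so the path is blocked at Aa.
Path 2: Gg ← Ss → Dd → Rr → Tt ← Aa → Cc
  Aa is a fork here and Aa is conditioned on, so the path is blocked at Aa.
Path 3: Gg → Aa → Cc
  Aa is a chain here and Aa is conditioned on, so the path is blocked at Aa.
Path 4: Gg → Rr → Tt ← Aa → Cc
  Aa is a fork here and Aa is conditioned on, so the path is blocked at Aa.
Every path is blocked, so Gg and Cc are d-separated given {Aa, Tt}.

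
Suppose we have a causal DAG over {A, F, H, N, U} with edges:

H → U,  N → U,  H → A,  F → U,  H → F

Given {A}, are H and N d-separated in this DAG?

Yes

2 paths connect H and N; each must be blocked for d-separation to hold:
Path 1: H → U ← N
  U is a collider here and neither U nor any of its descendants is conditioned on, so the collider stays closed — the path is blocked at U.
Path 2: H → F → U ← N
  U is a collider here and neither U nor any of its descendants is conditioned on, so the collider stays closed — the path is blocked at U.
Every path is blocked, so H and N are d-separated given {A}.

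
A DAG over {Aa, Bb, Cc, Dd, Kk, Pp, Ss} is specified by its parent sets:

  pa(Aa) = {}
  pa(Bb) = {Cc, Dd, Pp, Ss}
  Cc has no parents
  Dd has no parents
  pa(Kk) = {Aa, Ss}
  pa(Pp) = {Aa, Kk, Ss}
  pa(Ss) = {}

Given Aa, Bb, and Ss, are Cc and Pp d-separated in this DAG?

No — Cc and Pp are not d-separated given {Aa, Bb, Ss}.

There are 4 undirected paths between Cc and Pp; checking each against the conditioning set {Aa, Bb, Ss}:
Path 1: Cc → Bb ← Pp
  Bb is a collider and Bb is conditioned on, which opens it — no node blocks this path, so it is active.
Path 2: Cc → Bb ← Ss → Pp
  Ss is a fork here and Ss is conditioned on, so the path is blocked at Ss.
Path 3: Cc → Bb ← Ss → Kk → Pp
  Ss is a fork here and Ss is conditioned on, so the path is blocked at Ss.
Path 4: Cc → Bb ← Ss → Kk ← Aa → Pp
  Ss is a fork here and Ss is conditioned on, so the path is blocked at Ss.
Because an active path exists, Cc and Pp are not d-separated.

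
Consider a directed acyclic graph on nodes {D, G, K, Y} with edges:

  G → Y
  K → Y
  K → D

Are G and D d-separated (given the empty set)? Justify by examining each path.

The only undirected path from G to D is:
  1. G → Y ← K → D — Y:collider[blocks]; K:fork[open] ⇒ blocked
Every path is blocked, so G and D are d-separated given ∅.

Yes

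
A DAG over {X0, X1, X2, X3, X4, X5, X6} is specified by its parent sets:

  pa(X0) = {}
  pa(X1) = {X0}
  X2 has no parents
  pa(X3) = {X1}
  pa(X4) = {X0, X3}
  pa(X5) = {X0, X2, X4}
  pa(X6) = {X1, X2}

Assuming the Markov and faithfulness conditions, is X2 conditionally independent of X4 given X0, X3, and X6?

6 paths connect X2 and X4; each must be blocked for d-separation to hold:
Path 1: X2 → X5 ← X4
  X5 is a collider here and neither X5 nor any of its descendants is conditioned on, so the collider stays closed — the path is blocked at X5.
Path 2: X2 → X5 ← X0 → X4
  X5 is a collider here and neither X5 nor any of its descendants is conditioned on, so the collider stays closed — the path is blocked at X5.
Path 3: X2 → X5 ← X0 → X1 → X3 → X4
  X5 is a collider here and neither X5 nor any of its descendants is conditioned on, so the collider stays closed — the path is blocked at X5.
Path 4: X2 → X6 ← X1 → X3 → X4
  X3 is a chain here and X3 is conditioned on, so the path is blocked at X3.
Path 5: X2 → X6 ← X1 ← X0 → X4
  X0 is a fork here and X0 is conditioned on, so the path is blocked at X0.
Path 6: X2 → X6 ← X1 ← X0 → X5 ← X4
  X0 is a fork here and X0 is conditioned on, so the path is blocked at X0.
All paths are blocked; X2 ⊥ X4 | {X0, X3, X6} holds.

Yes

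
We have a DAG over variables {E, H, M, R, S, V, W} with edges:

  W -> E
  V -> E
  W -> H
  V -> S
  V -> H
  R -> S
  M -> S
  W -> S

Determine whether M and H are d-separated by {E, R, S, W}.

No — M and H are not d-separated given {E, R, S, W}.

Enumerating the 4 paths from M to H and testing each for blocking by {E, R, S, W}:
Path 1: M → S ← V → E ← W → H
  W is a fork here and W is conditioned on, so the path is blocked at W.
Path 2: M → S ← V → H
  S is a collider and S is conditioned on, which opens it; V is a fork and V is not conditioned on — no node blocks this path, so it is active.
Path 3: M → S ← W → E ← V → H
  W is a fork here and W is conditioned on, so the path is blocked at W.
Path 4: M → S ← W → H
  W is a fork here and W is conditioned on, so the path is blocked at W.
Since the path M → S ← V → H is active, M and H are not d-separated given {E, R, S, W}.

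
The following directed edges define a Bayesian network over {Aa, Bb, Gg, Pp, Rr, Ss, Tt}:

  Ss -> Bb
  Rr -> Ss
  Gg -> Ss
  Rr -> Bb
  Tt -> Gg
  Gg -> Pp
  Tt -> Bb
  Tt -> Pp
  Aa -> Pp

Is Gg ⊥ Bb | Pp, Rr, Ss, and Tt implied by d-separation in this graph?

Enumerating the 4 paths from Gg to Bb and testing each for blocking by {Pp, Rr, Ss, Tt}:
Path 1: Gg → Pp ← Tt → Bb
  Tt is a fork here and Tt is conditioned on, so the path is blocked at Tt.
Path 2: Gg ← Tt → Bb
  Tt is a fork here and Tt is conditioned on, so the path is blocked at Tt.
Path 3: Gg → Ss ← Rr → Bb
  Rr is a fork here and Rr is conditioned on, so the path is blocked at Rr.
Path 4: Gg → Ss → Bb
  Ss is a chain here and Ss is conditioned on, so the path is blocked at Ss.
All paths are blocked; Gg ⊥ Bb | {Pp, Rr, Ss, Tt} holds.

Yes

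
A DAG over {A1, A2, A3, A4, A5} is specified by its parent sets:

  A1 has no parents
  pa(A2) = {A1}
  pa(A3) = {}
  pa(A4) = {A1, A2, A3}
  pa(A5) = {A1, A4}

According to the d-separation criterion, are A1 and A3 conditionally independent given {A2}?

Enumerating the 3 paths from A1 to A3 and testing each for blocking by {A2}:
Path 1: A1 → A4 ← A3
  A4 is a collider here and neither A4 nor any of its descendants is conditioned on, so the collider stays closed — the path is blocked at A4.
Path 2: A1 → A5 ← A4 ← A3
  A5 is a collider here and neither A5 nor any of its descendants is conditioned on, so the collider stays closed — the path is blocked at A5.
Path 3: A1 → A2 → A4 ← A3
  A2 is a chain here and A2 is conditioned on, so the path is blocked at A2.
Since every path is blocked, d-separation holds.

Yes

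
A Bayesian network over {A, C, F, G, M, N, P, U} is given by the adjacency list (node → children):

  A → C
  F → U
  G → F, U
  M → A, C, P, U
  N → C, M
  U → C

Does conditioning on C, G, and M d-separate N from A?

We examine all 6 paths between N and A:
  1. N → M → A — M:chain[blocks] ⇒ blocked
  2. N → M → U → C ← A — M:chain[blocks]; U:chain[open]; C:collider[open] ⇒ blocked
  3. N → M → C ← A — M:chain[blocks]; C:collider[open] ⇒ blocked
  4. N → C ← A — C:collider[open] ⇒ active
  5. N → C ← U ← M → A — C:collider[open]; U:chain[open]; M:fork[blocks] ⇒ blocked
  6. N → C ← M → A — C:collider[open]; M:fork[blocks] ⇒ blocked
Because an active path exists, N and A are not d-separated.

No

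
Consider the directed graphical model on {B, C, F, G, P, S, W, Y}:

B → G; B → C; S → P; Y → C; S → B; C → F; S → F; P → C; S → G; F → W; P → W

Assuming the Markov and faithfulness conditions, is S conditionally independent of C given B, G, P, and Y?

There are 6 undirected paths between S and C; checking each against the conditioning set {B, G, P, Y}:
Path 1: S → F → W ← P → C
  W is a collider here and neither W nor any of its descendants is conditioned on, so the collider stays closed — the path is blocked at W.
Path 2: S → F ← C
  F is a collider here and neither F nor any of its descendants is conditioned on, so the collider stays closed — the path is blocked at F.
Path 3: S → B → C
  B is a chain here and B is conditioned on, so the path is blocked at B.
Path 4: S → G ← B → C
  B is a fork here and B is conditioned on, so the path is blocked at B.
Path 5: S → P → W ← F ← C
  P is a chain here and P is conditioned on, so the path is blocked at P.
Path 6: S → P → C
  P is a chain here and P is conditioned on, so the path is blocked at P.
Every path is blocked, so S and C are d-separated given {B, G, P, Y}.

Yes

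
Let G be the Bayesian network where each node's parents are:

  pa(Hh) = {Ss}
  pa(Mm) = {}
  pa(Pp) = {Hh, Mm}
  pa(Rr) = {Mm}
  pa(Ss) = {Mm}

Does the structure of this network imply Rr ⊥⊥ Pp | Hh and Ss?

There are 2 undirected paths between Rr and Pp; checking each against the conditioning set {Hh, Ss}:
Path 1: Rr ← Mm → Ss → Hh → Pp
  Ss is a chain here and Ss is conditioned on, so the path is blocked at Ss.
Path 2: Rr ← Mm → Pp
  Mm is a fork and Mm is not conditioned on — no node blocks this path, so it is active.
At least one path is unblocked, so d-separation fails.

No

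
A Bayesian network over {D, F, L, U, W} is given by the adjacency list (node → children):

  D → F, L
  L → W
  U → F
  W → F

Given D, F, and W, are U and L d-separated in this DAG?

There are 2 undirected paths between U and L; checking each against the conditioning set {D, F, W}:
Path 1: U → F ← W ← L
  W is a chain here and W is conditioned on, so the path is blocked at W.
Path 2: U → F ← D → L
  D is a fork here and D is conditioned on, so the path is blocked at D.
All paths are blocked; U ⊥ L | {D, F, W} holds.

Yes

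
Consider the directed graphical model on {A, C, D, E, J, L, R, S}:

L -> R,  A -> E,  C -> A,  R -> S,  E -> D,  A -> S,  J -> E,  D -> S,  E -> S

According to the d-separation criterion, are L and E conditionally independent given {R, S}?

Yes

There are 3 undirected paths between L and E; checking each against the conditioning set {R, S}:
  1. L → R → S ← E — R:chain[blocks]; S:collider[open] ⇒ blocked
  2. L → R → S ← A → E — R:chain[blocks]; S:collider[open]; A:fork[open] ⇒ blocked
  3. L → R → S ← D ← E — R:chain[blocks]; S:collider[open]; D:chain[open] ⇒ blocked
Since every path is blocked, d-separation holds.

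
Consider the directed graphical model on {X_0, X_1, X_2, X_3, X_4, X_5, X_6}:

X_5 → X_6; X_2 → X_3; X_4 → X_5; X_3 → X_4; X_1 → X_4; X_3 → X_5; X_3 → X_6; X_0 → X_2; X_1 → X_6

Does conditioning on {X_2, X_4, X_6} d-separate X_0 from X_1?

6 paths connect X_0 and X_1; each must be blocked for d-separation to hold:
Path 1: X_0 → X_2 → X_3 → X_5 → X_6 ← X_1
  X_2 is a chain here and X_2 is conditioned on, so the path is blocked at X_2.
Path 2: X_0 → X_2 → X_3 → X_5 ← X_4 ← X_1
  X_2 is a chain here and X_2 is conditioned on, so the path is blocked at X_2.
Path 3: X_0 → X_2 → X_3 → X_6 ← X_5 ← X_4 ← X_1
  X_2 is a chain here and X_2 is conditioned on, so the path is blocked at X_2.
Path 4: X_0 → X_2 → X_3 → X_6 ← X_1
  X_2 is a chain here and X_2 is conditioned on, so the path is blocked at X_2.
Path 5: X_0 → X_2 → X_3 → X_4 → X_5 → X_6 ← X_1
  X_2 is a chain here and X_2 is conditioned on, so the path is blocked at X_2.
Path 6: X_0 → X_2 → X_3 → X_4 ← X_1
  X_2 is a chain here and X_2 is conditioned on, so the path is blocked at X_2.
Every path is blocked, so X_0 and X_1 are d-separated given {X_2, X_4, X_6}.

Yes — X_0 and X_1 are d-separated given {X_2, X_4, X_6}.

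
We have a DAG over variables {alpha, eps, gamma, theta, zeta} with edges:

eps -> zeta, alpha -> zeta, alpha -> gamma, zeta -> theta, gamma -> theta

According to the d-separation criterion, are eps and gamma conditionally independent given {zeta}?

There are 2 undirected paths between eps and gamma; checking each against the conditioning set {zeta}:
Path 1: eps → zeta ← alpha → gamma
  zeta is a collider and zeta is conditioned on, which opens it; alpha is a fork and alpha is not conditioned on — no node blocks this path, so it is active.
Path 2: eps → zeta → theta ← gamma
  zeta is a chain here and zeta is conditioned on, so the path is blocked at zeta.
At least one path is unblocked, so d-separation fails.

No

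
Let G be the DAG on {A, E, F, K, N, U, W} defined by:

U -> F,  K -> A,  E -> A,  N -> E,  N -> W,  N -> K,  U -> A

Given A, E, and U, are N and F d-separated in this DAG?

We examine all 2 paths between N and F:
  1. N → K → A ← U → F — K:chain[open]; A:collider[open]; U:fork[blocks] ⇒ blocked
  2. N → E → A ← U → F — E:chain[blocks]; A:collider[open]; U:fork[blocks] ⇒ blocked
All paths are blocked; N ⊥ F | {A, E, U} holds.

Yes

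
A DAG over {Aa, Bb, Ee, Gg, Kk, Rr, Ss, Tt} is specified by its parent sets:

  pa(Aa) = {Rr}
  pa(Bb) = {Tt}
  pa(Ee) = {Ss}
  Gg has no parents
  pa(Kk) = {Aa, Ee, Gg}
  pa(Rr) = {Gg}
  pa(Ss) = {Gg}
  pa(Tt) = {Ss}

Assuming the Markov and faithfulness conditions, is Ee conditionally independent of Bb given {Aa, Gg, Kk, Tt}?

Yes

Enumerating the 3 paths from Ee to Bb and testing each for blocking by {Aa, Gg, Kk, Tt}:
  1. Ee → Kk ← Gg → Ss → Tt → Bb — Kk:collider[open]; Gg:fork[blocks]; Ss:chain[open]; Tt:chain[blocks] ⇒ blocked
  2. Ee → Kk ← Aa ← Rr ← Gg → Ss → Tt → Bb — Kk:collider[open]; Aa:chain[blocks]; Rr:chain[open]; Gg:fork[blocks]; Ss:chain[open]; Tt:chain[blocks] ⇒ blocked
  3. Ee ← Ss → Tt → Bb — Ss:fork[open]; Tt:chain[blocks] ⇒ blocked
All paths are blocked; Ee ⊥ Bb | {Aa, Gg, Kk, Tt} holds.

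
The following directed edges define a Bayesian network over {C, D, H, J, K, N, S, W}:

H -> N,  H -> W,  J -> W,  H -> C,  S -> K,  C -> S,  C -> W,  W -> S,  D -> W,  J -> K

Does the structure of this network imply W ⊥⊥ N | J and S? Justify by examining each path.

No

Enumerating the 4 paths from W to N and testing each for blocking by {J, S}:
  1. W ← H → N — H:fork[open] ⇒ active
  2. W ← C ← H → N — C:chain[open]; H:fork[open] ⇒ active
  3. W → S ← C ← H → N — S:collider[open]; C:chain[open]; H:fork[open] ⇒ active
  4. W ← J → K ← S ← C ← H → N — J:fork[blocks]; K:collider[blocks]; S:chain[blocks]; C:chain[open]; H:fork[open] ⇒ blocked
Since the path W ← H → N is active, W and N are not d-separated given {J, S}.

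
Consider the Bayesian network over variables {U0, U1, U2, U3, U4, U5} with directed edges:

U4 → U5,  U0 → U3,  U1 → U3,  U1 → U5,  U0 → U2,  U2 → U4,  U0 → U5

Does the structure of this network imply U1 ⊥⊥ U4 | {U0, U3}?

Yes

Enumerating the 4 paths from U1 to U4 and testing each for blocking by {U0, U3}:
Path 1: U1 → U5 ← U4
  U5 is a collider here and neither U5 nor any of its descendants is conditioned on, so the collider stays closed — the path is blocked at U5.
Path 2: U1 → U5 ← U0 → U2 → U4
  U5 is a collider here and neither U5 nor any of its descendants is conditioned on, so the collider stays closed — the path is blocked at U5.
Path 3: U1 → U3 ← U0 → U5 ← U4
  U0 is a fork here and U0 is conditioned on, so the path is blocked at U0.
Path 4: U1 → U3 ← U0 → U2 → U4
  U0 is a fork here and U0 is conditioned on, so the path is blocked at U0.
Every path is blocked, so U1 and U4 are d-separated given {U0, U3}.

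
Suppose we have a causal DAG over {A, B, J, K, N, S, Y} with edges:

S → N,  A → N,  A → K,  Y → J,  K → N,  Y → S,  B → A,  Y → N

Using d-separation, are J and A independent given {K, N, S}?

No

There are 4 undirected paths between J and A; checking each against the conditioning set {K, N, S}:
  1. J ← Y → N ← A — Y:fork[open]; N:collider[open] ⇒ active
  2. J ← Y → N ← K ← A — Y:fork[open]; N:collider[open]; K:chain[blocks] ⇒ blocked
  3. J ← Y → S → N ← A — Y:fork[open]; S:chain[blocks]; N:collider[open] ⇒ blocked
  4. J ← Y → S → N ← K ← A — Y:fork[open]; S:chain[blocks]; N:collider[open]; K:chain[blocks] ⇒ blocked
At least one path is unblocked, so d-separation fails.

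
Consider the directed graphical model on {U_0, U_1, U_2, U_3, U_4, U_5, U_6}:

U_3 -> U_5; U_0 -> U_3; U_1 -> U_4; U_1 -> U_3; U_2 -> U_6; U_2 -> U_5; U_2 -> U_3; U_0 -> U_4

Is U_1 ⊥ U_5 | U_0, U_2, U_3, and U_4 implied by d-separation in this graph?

There are 4 undirected paths between U_1 and U_5; checking each against the conditioning set {U_0, U_2, U_3, U_4}:
Path 1: U_1 → U_4 ← U_0 → U_3 → U_5
  U_0 is a fork here and U_0 is conditioned on, so the path is blocked at U_0.
Path 2: U_1 → U_4 ← U_0 → U_3 ← U_2 → U_5
  U_0 is a fork here and U_0 is conditioned on, so the path is blocked at U_0.
Path 3: U_1 → U_3 → U_5
  U_3 is a chain here and U_3 is conditioned on, so the path is blocked at U_3.
Path 4: U_1 → U_3 ← U_2 → U_5
  U_2 is a fork here and U_2 is conditioned on, so the path is blocked at U_2.
Every path is blocked, so U_1 and U_5 are d-separated given {U_0, U_2, U_3, U_4}.

Yes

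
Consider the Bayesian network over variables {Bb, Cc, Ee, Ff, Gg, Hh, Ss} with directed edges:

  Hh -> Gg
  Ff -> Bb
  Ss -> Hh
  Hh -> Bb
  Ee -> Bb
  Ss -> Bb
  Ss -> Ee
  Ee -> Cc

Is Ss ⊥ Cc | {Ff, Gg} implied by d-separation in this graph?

There are 3 undirected paths between Ss and Cc; checking each against the conditioning set {Ff, Gg}:
  1. Ss → Ee → Cc — Ee:chain[open] ⇒ active
  2. Ss → Hh → Bb ← Ee → Cc — Hh:chain[open]; Bb:collider[blocks]; Ee:fork[open] ⇒ blocked
  3. Ss → Bb ← Ee → Cc — Bb:collider[blocks]; Ee:fork[open] ⇒ blocked
At least one path is unblocked, so d-separation fails.

No — Ss and Cc are not d-separated given {Ff, Gg}.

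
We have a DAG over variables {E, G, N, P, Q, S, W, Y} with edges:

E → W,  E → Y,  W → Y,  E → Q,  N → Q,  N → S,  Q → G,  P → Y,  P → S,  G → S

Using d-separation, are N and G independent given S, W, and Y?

No

There are 6 undirected paths between N and G; checking each against the conditioning set {S, W, Y}:
Path 1: N → Q ← E → W → Y ← P → S ← G
  W is a chain here and W is conditioned on, so the path is blocked at W.
Path 2: N → Q ← E → Y ← P → S ← G
  Q is a collider and its descendant S is conditioned on, which opens it; E is a fork and E is not conditioned on; Y is a collider and Y is conditioned on, which opens it; P is a fork and P is not conditioned on; S is a collider and S is conditioned on, which opens it — no node blocks this path, so it is active.
Path 3: N → Q → G
  Q is a chain and Q is not conditioned on — no node blocks this path, so it is active.
Path 4: N → S ← G
  S is a collider and S is conditioned on, which opens it — no node blocks this path, so it is active.
Path 5: N → S ← P → Y ← E → Q → G
  S is a collider and S is conditioned on, which opens it; P is a fork and P is not conditioned on; Y is a collider and Y is conditioned on, which opens it; E is a fork and E is not conditioned on; Q is a chain and Q is not conditioned on — no node blocks this path, so it is active.
Path 6: N → S ← P → Y ← W ← E → Q → G
  W is a chain here and W is conditioned on, so the path is blocked at W.
Since the path N → Q ← E → Y ← P → S ← G is active, N and G are not d-separated given {S, W, Y}.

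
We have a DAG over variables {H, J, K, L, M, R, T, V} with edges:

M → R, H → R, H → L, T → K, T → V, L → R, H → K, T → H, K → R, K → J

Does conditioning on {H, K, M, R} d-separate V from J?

Yes

Enumerating the 4 paths from V to J and testing each for blocking by {H, K, M, R}:
Path 1: V ← T → H → K → J
  H is a chain here and H is conditioned on, so the path is blocked at H.
Path 2: V ← T → H → R ← K → J
  H is a chain here and H is conditioned on, so the path is blocked at H.
Path 3: V ← T → H → L → R ← K → J
  H is a chain here and H is conditioned on, so the path is blocked at H.
Path 4: V ← T → K → J
  K is a chain here and K is conditioned on, so the path is blocked at K.
Since every path is blocked, d-separation holds.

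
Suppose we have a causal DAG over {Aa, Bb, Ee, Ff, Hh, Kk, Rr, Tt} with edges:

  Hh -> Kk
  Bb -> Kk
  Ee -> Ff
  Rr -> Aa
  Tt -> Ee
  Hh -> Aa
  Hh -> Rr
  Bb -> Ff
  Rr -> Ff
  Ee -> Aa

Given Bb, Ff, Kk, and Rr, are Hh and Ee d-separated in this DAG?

6 paths connect Hh and Ee; each must be blocked for d-separation to hold:
  1. Hh → Rr → Aa ← Ee — Rr:chain[blocks]; Aa:collider[blocks] ⇒ blocked
  2. Hh → Rr → Ff ← Ee — Rr:chain[blocks]; Ff:collider[open] ⇒ blocked
  3. Hh → Kk ← Bb → Ff ← Rr → Aa ← Ee — Kk:collider[open]; Bb:fork[blocks]; Ff:collider[open]; Rr:fork[blocks]; Aa:collider[blocks] ⇒ blocked
  4. Hh → Kk ← Bb → Ff ← Ee — Kk:collider[open]; Bb:fork[blocks]; Ff:collider[open] ⇒ blocked
  5. Hh → Aa ← Rr → Ff ← Ee — Aa:collider[blocks]; Rr:fork[blocks]; Ff:collider[open] ⇒ blocked
  6. Hh → Aa ← Ee — Aa:collider[blocks] ⇒ blocked
All paths are blocked; Hh ⊥ Ee | {Bb, Ff, Kk, Rr} holds.

Yes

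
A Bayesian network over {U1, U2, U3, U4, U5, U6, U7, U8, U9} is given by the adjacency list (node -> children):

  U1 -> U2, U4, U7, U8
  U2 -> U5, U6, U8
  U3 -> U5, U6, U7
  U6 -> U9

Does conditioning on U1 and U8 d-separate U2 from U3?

Enumerating the 4 paths from U2 to U3 and testing each for blocking by {U1, U8}:
Path 1: U2 → U8 ← U1 → U7 ← U3
  U1 is a fork here and U1 is conditioned on, so the path is blocked at U1.
Path 2: U2 → U6 ← U3
  U6 is a collider here and neither U6 nor any of its descendants is conditioned on, so the collider stays closed — the path is blocked at U6.
Path 3: U2 ← U1 → U7 ← U3
  U1 is a fork here and U1 is conditioned on, so the path is blocked at U1.
Path 4: U2 → U5 ← U3
  U5 is a collider here and neither U5 nor any of its descendants is conditioned on, so the collider stays closed — the path is blocked at U5.
Every path is blocked, so U2 and U3 are d-separated given {U1, U8}.

Yes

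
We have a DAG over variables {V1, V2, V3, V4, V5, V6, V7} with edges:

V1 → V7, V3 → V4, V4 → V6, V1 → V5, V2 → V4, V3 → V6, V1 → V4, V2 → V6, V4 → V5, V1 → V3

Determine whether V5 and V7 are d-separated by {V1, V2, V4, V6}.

There are 5 undirected paths between V5 and V7; checking each against the conditioning set {V1, V2, V4, V6}:
  1. V5 ← V4 ← V3 ← V1 → V7 — V4:chain[blocks]; V3:chain[open]; V1:fork[blocks] ⇒ blocked
  2. V5 ← V4 ← V2 → V6 ← V3 ← V1 → V7 — V4:chain[blocks]; V2:fork[blocks]; V6:collider[open]; V3:chain[open]; V1:fork[blocks] ⇒ blocked
  3. V5 ← V4 → V6 ← V3 ← V1 → V7 — V4:fork[blocks]; V6:collider[open]; V3:chain[open]; V1:fork[blocks] ⇒ blocked
  4. V5 ← V4 ← V1 → V7 — V4:chain[blocks]; V1:fork[blocks] ⇒ blocked
  5. V5 ← V1 → V7 — V1:fork[blocks] ⇒ blocked
Since every path is blocked, d-separation holds.

Yes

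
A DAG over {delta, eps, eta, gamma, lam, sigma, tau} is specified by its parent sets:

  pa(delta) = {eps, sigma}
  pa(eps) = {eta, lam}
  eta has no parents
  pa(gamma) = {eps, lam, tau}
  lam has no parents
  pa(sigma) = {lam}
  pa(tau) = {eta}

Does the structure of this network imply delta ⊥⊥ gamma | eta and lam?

No

There are 6 undirected paths between delta and gamma; checking each against the conditioning set {eta, lam}:
Path 1: delta ← sigma ← lam → eps ← eta → tau → gamma
  lam is a fork here and lam is conditioned on, so the path is blocked at lam.
Path 2: delta ← sigma ← lam → eps → gamma
  lam is a fork here and lam is conditioned on, so the path is blocked at lam.
Path 3: delta ← sigma ← lam → gamma
  lam is a fork here and lam is conditioned on, so the path is blocked at lam.
Path 4: delta ← eps ← lam → gamma
  lam is a fork here and lam is conditioned on, so the path is blocked at lam.
Path 5: delta ← eps ← eta → tau → gamma
  eta is a fork here and eta is conditioned on, so the path is blocked at eta.
Path 6: delta ← eps → gamma
  eps is a fork and eps is not conditioned on — no node blocks this path, so it is active.
Since the path delta ← eps → gamma is active, delta and gamma are not d-separated given {eta, lam}.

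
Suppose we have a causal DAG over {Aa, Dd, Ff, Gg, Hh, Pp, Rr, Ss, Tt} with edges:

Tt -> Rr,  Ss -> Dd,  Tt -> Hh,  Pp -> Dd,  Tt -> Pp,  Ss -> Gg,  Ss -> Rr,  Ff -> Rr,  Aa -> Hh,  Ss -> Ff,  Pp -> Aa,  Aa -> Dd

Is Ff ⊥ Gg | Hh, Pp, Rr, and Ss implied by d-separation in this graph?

Enumerating the 6 paths from Ff to Gg and testing each for blocking by {Hh, Pp, Rr, Ss}:
Path 1: Ff ← Ss → Gg
  Ss is a fork here and Ss is conditioned on, so the path is blocked at Ss.
Path 2: Ff → Rr ← Ss → Gg
  Ss is a fork here and Ss is conditioned on, so the path is blocked at Ss.
Path 3: Ff → Rr ← Tt → Pp → Aa → Dd ← Ss → Gg
  Pp is a chain here and Pp is conditioned on, so the path is blocked at Pp.
Path 4: Ff → Rr ← Tt → Pp → Dd ← Ss → Gg
  Pp is a chain here and Pp is conditioned on, so the path is blocked at Pp.
Path 5: Ff → Rr ← Tt → Hh ← Aa ← Pp → Dd ← Ss → Gg
  Pp is a fork here and Pp is conditioned on, so the path is blocked at Pp.
Path 6: Ff → Rr ← Tt → Hh ← Aa → Dd ← Ss → Gg
  Dd is a collider here and neither Dd nor any of its descendants is conditioned on, so the collider stays closed — the path is blocked at Dd.
Since every path is blocked, d-separation holds.

Yes — Ff and Gg are d-separated given {Hh, Pp, Rr, Ss}.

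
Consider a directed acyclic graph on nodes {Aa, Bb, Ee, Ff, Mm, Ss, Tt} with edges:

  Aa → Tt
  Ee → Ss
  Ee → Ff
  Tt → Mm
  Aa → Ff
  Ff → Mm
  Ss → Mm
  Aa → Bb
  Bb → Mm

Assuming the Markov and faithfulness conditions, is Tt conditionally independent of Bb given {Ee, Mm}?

6 paths connect Tt and Bb; each must be blocked for d-separation to hold:
Path 1: Tt → Mm ← Ss ← Ee → Ff ← Aa → Bb
  Ee is a fork here and Ee is conditioned on, so the path is blocked at Ee.
Path 2: Tt → Mm ← Bb
  Mm is a collider and Mm is conditioned on, which opens it — no node blocks this path, so it is active.
Path 3: Tt → Mm ← Ff ← Aa → Bb
  Mm is a collider and Mm is conditioned on, which opens it; Ff is a chain and Ff is not conditioned on; Aa is a fork and Aa is not conditioned on — no node blocks this path, so it is active.
Path 4: Tt ← Aa → Bb
  Aa is a fork and Aa is not conditioned on — no node blocks this path, so it is active.
Path 5: Tt ← Aa → Ff → Mm ← Bb
  Aa is a fork and Aa is not conditioned on; Ff is a chain and Ff is not conditioned on; Mm is a collider and Mm is conditioned on, which opens it — no node blocks this path, so it is active.
Path 6: Tt ← Aa → Ff ← Ee → Ss → Mm ← Bb
  Ee is a fork here and Ee is conditioned on, so the path is blocked at Ee.
At least one path is unblocked, so d-separation fails.

No — Tt and Bb are not d-separated given {Ee, Mm}.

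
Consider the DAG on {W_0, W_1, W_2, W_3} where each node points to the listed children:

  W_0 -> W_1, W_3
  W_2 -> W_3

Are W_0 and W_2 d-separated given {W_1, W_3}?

No

Only one path connects W_0 and W_2:
  1. W_0 → W_3 ← W_2 — W_3:collider[open] ⇒ active
Because an active path exists, W_0 and W_2 are not d-separated.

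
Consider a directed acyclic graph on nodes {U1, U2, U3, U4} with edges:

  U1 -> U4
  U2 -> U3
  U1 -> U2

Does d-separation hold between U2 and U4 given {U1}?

The only undirected path from U2 to U4 is:
Path 1: U2 ← U1 → U4
  U1 is a fork here and U1 is conditioned on, so the path is blocked at U1.
All paths are blocked; U2 ⊥ U4 | {U1} holds.

Yes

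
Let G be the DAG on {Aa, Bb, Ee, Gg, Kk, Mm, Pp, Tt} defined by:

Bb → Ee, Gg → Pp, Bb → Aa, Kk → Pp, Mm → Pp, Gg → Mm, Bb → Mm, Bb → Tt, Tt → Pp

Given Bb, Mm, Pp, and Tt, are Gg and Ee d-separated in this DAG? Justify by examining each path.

There are 4 undirected paths between Gg and Ee; checking each against the conditioning set {Bb, Mm, Pp, Tt}:
Path 1: Gg → Mm ← Bb → Ee
  Bb is a fork here and Bb is conditioned on, so the path is blocked at Bb.
Path 2: Gg → Mm → Pp ← Tt ← Bb → Ee
  Mm is a chain here and Mm is conditioned on, so the path is blocked at Mm.
Path 3: Gg → Pp ← Mm ← Bb → Ee
  Mm is a chain here and Mm is conditioned on, so the path is blocked at Mm.
Path 4: Gg → Pp ← Tt ← Bb → Ee
  Tt is a chain here and Tt is conditioned on, so the path is blocked at Tt.
Since every path is blocked, d-separation holds.

Yes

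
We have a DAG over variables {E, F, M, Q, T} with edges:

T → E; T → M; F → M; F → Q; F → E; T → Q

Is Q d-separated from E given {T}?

4 paths connect Q and E; each must be blocked for d-separation to hold:
Path 1: Q ← T → E
  T is a fork here and T is conditioned on, so the path is blocked at T.
Path 2: Q ← T → M ← F → E
  T is a fork here and T is conditioned on, so the path is blocked at T.
Path 3: Q ← F → E
  F is a fork and F is not conditioned on — no node blocks this path, so it is active.
Path 4: Q ← F → M ← T → E
  M is a collider here and neither M nor any of its descendants is conditioned on, so the collider stays closed — the path is blocked at M.
Since the path Q ← F → E is active, Q and E are not d-separated given {T}.

No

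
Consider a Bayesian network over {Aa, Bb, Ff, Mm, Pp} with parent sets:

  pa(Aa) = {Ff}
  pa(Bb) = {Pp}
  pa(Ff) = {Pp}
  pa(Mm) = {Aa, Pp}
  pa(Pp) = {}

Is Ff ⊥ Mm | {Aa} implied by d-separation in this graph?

Enumerating the 2 paths from Ff to Mm and testing each for blocking by {Aa}:
Path 1: Ff ← Pp → Mm
  Pp is a fork and Pp is not conditioned on — no node blocks this path, so it is active.
Path 2: Ff → Aa → Mm
  Aa is a chain here and Aa is conditioned on, so the path is blocked at Aa.
At least one path is unblocked, so d-separation fails.

No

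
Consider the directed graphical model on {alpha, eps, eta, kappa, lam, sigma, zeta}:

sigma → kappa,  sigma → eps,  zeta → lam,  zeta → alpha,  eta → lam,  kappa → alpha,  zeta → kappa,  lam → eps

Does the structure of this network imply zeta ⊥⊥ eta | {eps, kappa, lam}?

No

Enumerating the 3 paths from zeta to eta and testing each for blocking by {eps, kappa, lam}:
Path 1: zeta → lam ← eta
  lam is a collider and lam is conditioned on, which opens it — no node blocks this path, so it is active.
Path 2: zeta → kappa ← sigma → eps ← lam ← eta
  lam is a chain here and lam is conditioned on, so the path is blocked at lam.
Path 3: zeta → alpha ← kappa ← sigma → eps ← lam ← eta
  alpha is a collider here and neither alpha nor any of its descendants is conditioned on, so the collider stays closed — the path is blocked at alpha.
Because an active path exists, zeta and eta are not d-separated.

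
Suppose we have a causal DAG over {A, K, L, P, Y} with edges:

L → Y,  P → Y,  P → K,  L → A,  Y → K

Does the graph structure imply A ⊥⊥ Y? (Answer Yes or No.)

Only one path connects A and Y:
Path 1: A ← L → Y
  L is a fork and L is not conditioned on — no node blocks this path, so it is active.
Because an active path exists, A and Y are not d-separated.

No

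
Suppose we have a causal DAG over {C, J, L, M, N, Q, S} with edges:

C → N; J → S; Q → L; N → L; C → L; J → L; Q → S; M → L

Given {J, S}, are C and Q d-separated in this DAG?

4 paths connect C and Q; each must be blocked for d-separation to hold:
  1. C → L ← Q — L:collider[blocks] ⇒ blocked
  2. C → L ← J → S ← Q — L:collider[blocks]; J:fork[blocks]; S:collider[open] ⇒ blocked
  3. C → N → L ← Q — N:chain[open]; L:collider[blocks] ⇒ blocked
  4. C → N → L ← J → S ← Q — N:chain[open]; L:collider[blocks]; J:fork[blocks]; S:collider[open] ⇒ blocked
Every path is blocked, so C and Q are d-separated given {J, S}.

Yes — C and Q are d-separated given {J, S}.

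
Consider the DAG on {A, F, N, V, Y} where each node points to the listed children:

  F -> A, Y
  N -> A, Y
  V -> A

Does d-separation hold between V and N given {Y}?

There are 2 undirected paths between V and N; checking each against the conditioning set {Y}:
  1. V → A ← N — A:collider[blocks] ⇒ blocked
  2. V → A ← F → Y ← N — A:collider[blocks]; F:fork[open]; Y:collider[open] ⇒ blocked
All paths are blocked; V ⊥ N | {Y} holds.

Yes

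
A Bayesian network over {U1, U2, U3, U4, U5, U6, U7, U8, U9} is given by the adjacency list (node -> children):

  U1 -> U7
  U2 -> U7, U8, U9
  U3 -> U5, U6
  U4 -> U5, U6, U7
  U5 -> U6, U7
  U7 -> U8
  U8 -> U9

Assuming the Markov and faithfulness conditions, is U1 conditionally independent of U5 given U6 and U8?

Enumerating the 4 paths from U1 to U5 and testing each for blocking by {U6, U8}:
Path 1: U1 → U7 ← U5
  U7 is a collider and its descendant U8 is conditioned on, which opens it — no node blocks this path, so it is active.
Path 2: U1 → U7 ← U4 → U5
  U7 is a collider and its descendant U8 is conditioned on, which opens it; U4 is a fork and U4 is not conditioned on — no node blocks this path, so it is active.
Path 3: U1 → U7 ← U4 → U6 ← U5
  U7 is a collider and its descendant U8 is conditioned on, which opens it; U4 is a fork and U4 is not conditioned on; U6 is a collider and U6 is conditioned on, which opens it — no node blocks this path, so it is active.
Path 4: U1 → U7 ← U4 → U6 ← U3 → U5
  U7 is a collider and its descendant U8 is conditioned on, which opens it; U4 is a fork and U4 is not conditioned on; U6 is a collider and U6 is conditioned on, which opens it; U3 is a fork and U3 is not conditioned on — no node blocks this path, so it is active.
Since the path U1 → U7 ← U5 is active, U1 and U5 are not d-separated given {U6, U8}.

No — U1 and U5 are not d-separated given {U6, U8}.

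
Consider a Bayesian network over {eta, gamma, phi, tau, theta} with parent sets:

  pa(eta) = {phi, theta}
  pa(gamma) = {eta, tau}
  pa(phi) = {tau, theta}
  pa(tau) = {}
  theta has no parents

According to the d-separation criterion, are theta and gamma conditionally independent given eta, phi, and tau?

Yes — theta and gamma are d-separated given {eta, phi, tau}.

4 paths connect theta and gamma; each must be blocked for d-separation to hold:
  1. theta → phi ← tau → gamma — phi:collider[open]; tau:fork[blocks] ⇒ blocked
  2. theta → phi → eta → gamma — phi:chain[blocks]; eta:chain[blocks] ⇒ blocked
  3. theta → eta ← phi ← tau → gamma — eta:collider[open]; phi:chain[blocks]; tau:fork[blocks] ⇒ blocked
  4. theta → eta → gamma — eta:chain[blocks] ⇒ blocked
Since every path is blocked, d-separation holds.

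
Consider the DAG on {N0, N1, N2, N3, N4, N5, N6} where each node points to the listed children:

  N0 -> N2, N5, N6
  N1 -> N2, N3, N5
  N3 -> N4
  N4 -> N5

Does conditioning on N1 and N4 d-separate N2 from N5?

No

Enumerating the 3 paths from N2 to N5 and testing each for blocking by {N1, N4}:
Path 1: N2 ← N0 → N5
  N0 is a fork and N0 is not conditioned on — no node blocks this path, so it is active.
Path 2: N2 ← N1 → N3 → N4 → N5
  N1 is a fork here and N1 is conditioned on, so the path is blocked at N1.
Path 3: N2 ← N1 → N5
  N1 is a fork here and N1 is conditioned on, so the path is blocked at N1.
Because an active path exists, N2 and N5 are not d-separated.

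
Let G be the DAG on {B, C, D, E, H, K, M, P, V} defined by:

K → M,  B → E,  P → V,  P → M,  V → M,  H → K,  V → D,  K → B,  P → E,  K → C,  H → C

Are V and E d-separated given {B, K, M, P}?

There are 4 undirected paths between V and E; checking each against the conditioning set {B, K, M, P}:
Path 1: V → M ← P → E
  P is a fork here and P is conditioned on, so the path is blocked at P.
Path 2: V → M ← K → B → E
  K is a fork here and K is conditioned on, so the path is blocked at K.
Path 3: V ← P → M ← K → B → E
  P is a fork here and P is conditioned on, so the path is blocked at P.
Path 4: V ← P → E
  P is a fork here and P is conditioned on, so the path is blocked at P.
Since every path is blocked, d-separation holds.

Yes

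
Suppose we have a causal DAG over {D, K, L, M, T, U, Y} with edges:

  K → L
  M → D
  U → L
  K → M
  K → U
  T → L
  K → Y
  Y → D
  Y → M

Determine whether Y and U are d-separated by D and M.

No

6 paths connect Y and U; each must be blocked for d-separation to hold:
Path 1: Y ← K → U
  K is a fork and K is not conditioned on — no node blocks this path, so it is active.
Path 2: Y ← K → L ← U
  L is a collider here and neither L nor any of its descendants is conditioned on, so the collider stays closed — the path is blocked at L.
Path 3: Y → D ← M ← K → U
  M is a chain here and M is conditioned on, so the path is blocked at M.
Path 4: Y → D ← M ← K → L ← U
  M is a chain here and M is conditioned on, so the path is blocked at M.
Path 5: Y → M ← K → U
  M is a collider and M is conditioned on, which opens it; K is a fork and K is not conditioned on — no node blocks this path, so it is active.
Path 6: Y → M ← K → L ← U
  L is a collider here and neither L nor any of its descendants is conditioned on, so the collider stays closed — the path is blocked at L.
Since the path Y ← K → U is active, Y and U are not d-separated given {D, M}.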